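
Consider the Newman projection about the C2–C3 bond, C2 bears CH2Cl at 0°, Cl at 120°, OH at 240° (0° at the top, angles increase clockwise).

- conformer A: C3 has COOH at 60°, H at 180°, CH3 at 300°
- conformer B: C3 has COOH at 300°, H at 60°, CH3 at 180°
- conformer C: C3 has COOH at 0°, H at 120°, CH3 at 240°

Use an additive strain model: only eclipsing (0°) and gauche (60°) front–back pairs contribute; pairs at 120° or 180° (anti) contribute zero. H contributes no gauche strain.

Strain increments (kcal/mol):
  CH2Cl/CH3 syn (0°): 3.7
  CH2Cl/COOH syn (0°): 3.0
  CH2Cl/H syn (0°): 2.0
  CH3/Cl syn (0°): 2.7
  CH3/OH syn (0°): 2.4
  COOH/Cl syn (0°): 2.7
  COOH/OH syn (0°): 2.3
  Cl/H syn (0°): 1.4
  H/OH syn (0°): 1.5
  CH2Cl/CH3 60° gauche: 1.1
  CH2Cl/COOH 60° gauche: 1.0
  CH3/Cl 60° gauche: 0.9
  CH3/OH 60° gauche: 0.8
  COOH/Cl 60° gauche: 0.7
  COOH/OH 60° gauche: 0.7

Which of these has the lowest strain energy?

B

A is staggered. CH2Cl at 0° is gauche with COOH at 60° (1.0); CH2Cl at 0° is gauche with CH3 at 300° (1.1); Cl at 120° is gauche with COOH at 60° (0.7); OH at 240° is gauche with CH3 at 300° (0.8). Total 3.6 kcal/mol.
B is staggered. CH2Cl at 0° is gauche with COOH at 300° (1.0); Cl at 120° is gauche with CH3 at 180° (0.9); OH at 240° is gauche with COOH at 300° (0.7); OH at 240° is gauche with CH3 at 180° (0.8). Total 3.4 kcal/mol.
C is eclipsed. CH2Cl at 0° is eclipsed with COOH at 0° (3.0); Cl at 120° is eclipsed with H at 120° (1.4); OH at 240° is eclipsed with CH3 at 240° (2.4). Total 6.8 kcal/mol.
B has the lowest total (3.4 kcal/mol).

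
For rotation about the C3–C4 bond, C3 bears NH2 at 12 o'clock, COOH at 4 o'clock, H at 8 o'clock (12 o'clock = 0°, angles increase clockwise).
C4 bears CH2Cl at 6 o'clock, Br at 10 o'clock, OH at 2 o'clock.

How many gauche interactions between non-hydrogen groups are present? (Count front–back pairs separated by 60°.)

4

Non-H gauche pairs: NH2(0°)/Br(300°); NH2(0°)/OH(60°); COOH(120°)/CH2Cl(180°); COOH(120°)/OH(60°) — 4 interactions.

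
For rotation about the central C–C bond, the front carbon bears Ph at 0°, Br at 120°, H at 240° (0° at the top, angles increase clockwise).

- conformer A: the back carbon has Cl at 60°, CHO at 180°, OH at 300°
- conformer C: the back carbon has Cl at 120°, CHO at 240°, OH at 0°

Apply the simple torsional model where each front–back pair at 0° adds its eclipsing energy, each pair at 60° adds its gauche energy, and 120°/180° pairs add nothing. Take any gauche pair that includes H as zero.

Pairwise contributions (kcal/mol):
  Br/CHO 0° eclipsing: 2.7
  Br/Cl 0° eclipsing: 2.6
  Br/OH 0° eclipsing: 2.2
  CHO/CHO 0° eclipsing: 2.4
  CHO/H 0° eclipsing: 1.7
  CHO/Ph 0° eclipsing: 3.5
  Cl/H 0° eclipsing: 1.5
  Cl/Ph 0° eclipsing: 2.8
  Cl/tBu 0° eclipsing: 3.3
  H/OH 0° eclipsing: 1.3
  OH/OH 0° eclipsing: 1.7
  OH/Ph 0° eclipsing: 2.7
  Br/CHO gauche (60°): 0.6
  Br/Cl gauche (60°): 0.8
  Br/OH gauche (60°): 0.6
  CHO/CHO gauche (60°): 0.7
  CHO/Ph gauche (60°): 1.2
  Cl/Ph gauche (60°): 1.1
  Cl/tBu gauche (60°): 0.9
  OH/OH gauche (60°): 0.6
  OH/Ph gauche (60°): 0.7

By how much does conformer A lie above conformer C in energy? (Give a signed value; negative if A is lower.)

-3.8 kcal/mol

A is staggered. Ph at 0° is gauche with Cl at 60° (1.1); Ph at 0° is gauche with OH at 300° (0.7); Br at 120° is gauche with Cl at 60° (0.8); Br at 120° is gauche with CHO at 180° (0.6). Total 3.2 kcal/mol.
C is eclipsed. Ph at 0° is eclipsed with OH at 0° (2.7); Br at 120° is eclipsed with Cl at 120° (2.6); H at 240° is eclipsed with CHO at 240° (1.7). Total 7.0 kcal/mol.
E(A) − E(C) = 3.2 − 7.0 = -3.8 kcal/mol.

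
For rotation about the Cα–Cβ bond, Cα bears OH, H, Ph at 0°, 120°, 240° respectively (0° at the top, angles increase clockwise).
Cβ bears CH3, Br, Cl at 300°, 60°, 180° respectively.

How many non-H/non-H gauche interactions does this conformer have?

Non-H gauche pairs: OH(0°)/CH3(300°); OH(0°)/Br(60°); Ph(240°)/CH3(300°); Ph(240°)/Cl(180°) — 4 interactions.

4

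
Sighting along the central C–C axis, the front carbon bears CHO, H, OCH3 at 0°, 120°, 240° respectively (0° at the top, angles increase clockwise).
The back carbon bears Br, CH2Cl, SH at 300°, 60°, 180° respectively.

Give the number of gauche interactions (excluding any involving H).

Non-H gauche pairs: CHO(0°)/Br(300°); CHO(0°)/CH2Cl(60°); OCH3(240°)/Br(300°); OCH3(240°)/SH(180°) — 4 interactions.

4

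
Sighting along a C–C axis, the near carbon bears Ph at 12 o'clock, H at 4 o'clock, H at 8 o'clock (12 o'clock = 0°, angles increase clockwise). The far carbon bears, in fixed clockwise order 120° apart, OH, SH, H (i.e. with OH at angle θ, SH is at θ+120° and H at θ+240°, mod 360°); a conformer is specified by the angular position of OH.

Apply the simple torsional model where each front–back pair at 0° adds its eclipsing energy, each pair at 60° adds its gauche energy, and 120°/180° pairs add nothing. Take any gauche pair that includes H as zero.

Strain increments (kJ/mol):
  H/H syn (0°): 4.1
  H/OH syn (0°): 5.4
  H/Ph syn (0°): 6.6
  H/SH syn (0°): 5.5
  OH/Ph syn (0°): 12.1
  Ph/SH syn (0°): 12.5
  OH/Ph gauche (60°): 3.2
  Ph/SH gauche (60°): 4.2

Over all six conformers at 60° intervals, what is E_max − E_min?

18.8 kJ/mol

OH at 0° (eclipsed): Ph(0°)/OH(0°) eclipsed 12.1; H(120°)/SH(120°) eclipsed 5.5; H(240°)/H(240°) eclipsed 4.1 → 21.7 kJ/mol.
OH at 60° (staggered): Ph(0°)/OH(60°) gauche 3.2 → 3.2 kJ/mol.
OH at 120° (eclipsed): Ph(0°)/H(0°) eclipsed 6.6; H(120°)/OH(120°) eclipsed 5.4; H(240°)/SH(240°) eclipsed 5.5 → 17.5 kJ/mol.
OH at 180° (staggered): Ph(0°)/SH(300°) gauche 4.2 → 4.2 kJ/mol.
OH at 240° (eclipsed): Ph(0°)/SH(0°) eclipsed 12.5; H(120°)/H(120°) eclipsed 4.1; H(240°)/OH(240°) eclipsed 5.4 → 22.0 kJ/mol.
OH at 300° (staggered): Ph(0°)/OH(300°) gauche 3.2; Ph(0°)/SH(60°) gauche 4.2 → 7.4 kJ/mol.
Max at 240° (22.0 kJ/mol), min at 60° (3.2 kJ/mol); barrier = 18.8 kJ/mol.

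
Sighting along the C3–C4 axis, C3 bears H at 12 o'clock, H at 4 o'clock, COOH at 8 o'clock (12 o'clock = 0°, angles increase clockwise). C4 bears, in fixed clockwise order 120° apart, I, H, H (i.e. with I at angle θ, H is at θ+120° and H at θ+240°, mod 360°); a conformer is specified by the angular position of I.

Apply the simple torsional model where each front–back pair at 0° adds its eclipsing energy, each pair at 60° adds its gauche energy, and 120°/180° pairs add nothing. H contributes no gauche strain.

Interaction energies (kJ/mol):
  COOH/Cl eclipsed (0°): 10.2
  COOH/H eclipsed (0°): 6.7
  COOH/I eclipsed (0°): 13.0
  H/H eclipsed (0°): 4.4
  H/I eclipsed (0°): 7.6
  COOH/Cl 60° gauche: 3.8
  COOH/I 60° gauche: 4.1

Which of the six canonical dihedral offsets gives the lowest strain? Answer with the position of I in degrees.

60°

I at 0° is eclipsed. H at 0° is eclipsed with I at 0° (7.6); H at 120° is eclipsed with H at 120° (4.4); COOH at 240° is eclipsed with H at 240° (6.7). Total 18.7 kJ/mol.
I at 60° (staggered): no non-H gauche contacts → 0.0 kJ/mol.
I at 120° is eclipsed. H at 0° is eclipsed with H at 0° (4.4); H at 120° is eclipsed with I at 120° (7.6); COOH at 240° is eclipsed with H at 240° (6.7). Total 18.7 kJ/mol.
I at 180° is staggered. COOH at 240° is gauche with I at 180° (4.1). Total 4.1 kJ/mol.
I at 240° is eclipsed. H at 0° is eclipsed with H at 0° (4.4); H at 120° is eclipsed with H at 120° (4.4); COOH at 240° is eclipsed with I at 240° (13.0). Total 21.8 kJ/mol.
I at 300° is staggered. COOH at 240° is gauche with I at 300° (4.1). Total 4.1 kJ/mol.
The minimum (0.0 kJ/mol) occurs with I at 60°.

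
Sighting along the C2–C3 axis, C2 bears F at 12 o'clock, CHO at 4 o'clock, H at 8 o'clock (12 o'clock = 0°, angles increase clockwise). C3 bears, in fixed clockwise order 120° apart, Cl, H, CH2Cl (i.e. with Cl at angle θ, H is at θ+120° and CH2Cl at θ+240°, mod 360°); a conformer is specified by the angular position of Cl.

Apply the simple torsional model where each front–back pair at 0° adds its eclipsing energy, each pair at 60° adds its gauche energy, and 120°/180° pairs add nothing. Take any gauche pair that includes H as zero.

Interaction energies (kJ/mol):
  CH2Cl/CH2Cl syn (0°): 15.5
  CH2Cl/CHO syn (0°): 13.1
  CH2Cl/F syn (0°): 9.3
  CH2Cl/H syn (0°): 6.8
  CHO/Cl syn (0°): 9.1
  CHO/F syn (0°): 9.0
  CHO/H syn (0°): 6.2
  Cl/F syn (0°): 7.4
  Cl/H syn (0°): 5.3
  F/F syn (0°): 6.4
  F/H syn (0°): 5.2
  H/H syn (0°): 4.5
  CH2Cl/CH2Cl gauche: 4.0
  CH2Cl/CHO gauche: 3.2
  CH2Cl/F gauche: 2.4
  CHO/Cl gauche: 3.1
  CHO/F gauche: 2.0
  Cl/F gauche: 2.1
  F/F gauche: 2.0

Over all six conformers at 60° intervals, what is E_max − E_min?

Cl at 0° is eclipsed. F at 0° is eclipsed with Cl at 0° (7.4); CHO at 120° is eclipsed with H at 120° (6.2); H at 240° is eclipsed with CH2Cl at 240° (6.8). Total 20.4 kJ/mol.
Cl at 60° is staggered. F at 0° is gauche with Cl at 60° (2.1); F at 0° is gauche with CH2Cl at 300° (2.4); CHO at 120° is gauche with Cl at 60° (3.1). Total 7.6 kJ/mol.
Cl at 120° is eclipsed. F at 0° is eclipsed with CH2Cl at 0° (9.3); CHO at 120° is eclipsed with Cl at 120° (9.1); H at 240° is eclipsed with H at 240° (4.5). Total 22.9 kJ/mol.
Cl at 180° is staggered. F at 0° is gauche with CH2Cl at 60° (2.4); CHO at 120° is gauche with Cl at 180° (3.1); CHO at 120° is gauche with CH2Cl at 60° (3.2). Total 8.7 kJ/mol.
Cl at 240° is eclipsed. F at 0° is eclipsed with H at 0° (5.2); CHO at 120° is eclipsed with CH2Cl at 120° (13.1); H at 240° is eclipsed with Cl at 240° (5.3). Total 23.6 kJ/mol.
Cl at 300° is staggered. F at 0° is gauche with Cl at 300° (2.1); CHO at 120° is gauche with CH2Cl at 180° (3.2). Total 5.3 kJ/mol.
Max at 240° (23.6 kJ/mol), min at 300° (5.3 kJ/mol); barrier = 18.3 kJ/mol.

18.3 kJ/mol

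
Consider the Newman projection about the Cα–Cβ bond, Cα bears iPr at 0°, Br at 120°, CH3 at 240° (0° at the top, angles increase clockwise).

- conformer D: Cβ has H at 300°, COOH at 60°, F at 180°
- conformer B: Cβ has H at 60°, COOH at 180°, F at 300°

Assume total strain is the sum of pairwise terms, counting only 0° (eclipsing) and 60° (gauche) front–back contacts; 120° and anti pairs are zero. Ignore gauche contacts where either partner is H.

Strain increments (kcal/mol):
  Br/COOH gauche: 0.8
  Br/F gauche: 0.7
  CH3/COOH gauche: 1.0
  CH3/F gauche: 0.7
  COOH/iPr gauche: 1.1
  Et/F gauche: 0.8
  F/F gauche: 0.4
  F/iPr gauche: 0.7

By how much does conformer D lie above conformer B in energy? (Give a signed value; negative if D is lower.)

+0.1 kcal/mol

D (staggered): iPr(0°)/COOH(60°) gauche 1.1; Br(120°)/COOH(60°) gauche 0.8; Br(120°)/F(180°) gauche 0.7; CH3(240°)/F(180°) gauche 0.7 → 3.3 kcal/mol.
B (staggered): iPr(0°)/F(300°) gauche 0.7; Br(120°)/COOH(180°) gauche 0.8; CH3(240°)/COOH(180°) gauche 1.0; CH3(240°)/F(300°) gauche 0.7 → 3.2 kcal/mol.
E(D) − E(B) = 3.3 − 3.2 = +0.1 kcal/mol.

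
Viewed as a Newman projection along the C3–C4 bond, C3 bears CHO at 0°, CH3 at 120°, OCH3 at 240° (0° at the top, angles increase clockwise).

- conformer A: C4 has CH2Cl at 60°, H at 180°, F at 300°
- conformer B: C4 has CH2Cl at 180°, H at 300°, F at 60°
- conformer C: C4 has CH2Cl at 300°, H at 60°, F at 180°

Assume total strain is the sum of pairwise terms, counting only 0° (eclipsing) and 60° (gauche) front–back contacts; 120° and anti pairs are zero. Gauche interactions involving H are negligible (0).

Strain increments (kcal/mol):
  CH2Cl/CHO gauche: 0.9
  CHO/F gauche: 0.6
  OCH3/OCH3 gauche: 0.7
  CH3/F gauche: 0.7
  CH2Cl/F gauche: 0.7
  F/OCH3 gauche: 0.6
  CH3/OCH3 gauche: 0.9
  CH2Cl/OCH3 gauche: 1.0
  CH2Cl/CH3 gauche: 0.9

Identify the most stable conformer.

A

A (staggered): CHO–CH2Cl gauche, CHO–F gauche, CH3–CH2Cl gauche, OCH3–F gauche; 0.9 + 0.6 + 0.9 + 0.6 = 3.0 kcal/mol.
B (staggered): CHO–F gauche, CH3–CH2Cl gauche, CH3–F gauche, OCH3–CH2Cl gauche; 0.6 + 0.9 + 0.7 + 1.0 = 3.2 kcal/mol.
C (staggered): CHO–CH2Cl gauche, CH3–F gauche, OCH3–CH2Cl gauche, OCH3–F gauche; 0.9 + 0.7 + 1.0 + 0.6 = 3.2 kcal/mol.
A has the lowest total (3.0 kcal/mol).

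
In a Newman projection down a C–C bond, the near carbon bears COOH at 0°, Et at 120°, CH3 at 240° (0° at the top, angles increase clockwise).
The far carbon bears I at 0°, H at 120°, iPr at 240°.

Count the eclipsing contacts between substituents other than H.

2

Non-H eclipsing pairs: COOH(0°)/I(0°); CH3(240°)/iPr(240°) — 2 interactions.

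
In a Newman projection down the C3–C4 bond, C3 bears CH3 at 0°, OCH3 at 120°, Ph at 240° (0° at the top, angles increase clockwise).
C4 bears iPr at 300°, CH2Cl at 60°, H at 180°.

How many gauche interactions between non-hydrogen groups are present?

4

Non-H gauche pairs: CH3(0°)/iPr(300°); CH3(0°)/CH2Cl(60°); OCH3(120°)/CH2Cl(60°); Ph(240°)/iPr(300°) — 4 interactions.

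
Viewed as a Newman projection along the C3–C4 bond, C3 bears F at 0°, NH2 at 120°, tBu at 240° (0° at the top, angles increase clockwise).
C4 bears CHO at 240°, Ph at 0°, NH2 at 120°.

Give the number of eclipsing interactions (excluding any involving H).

Non-H eclipsing pairs: F(0°)/Ph(0°); NH2(120°)/NH2(120°); tBu(240°)/CHO(240°) — 3 interactions.

3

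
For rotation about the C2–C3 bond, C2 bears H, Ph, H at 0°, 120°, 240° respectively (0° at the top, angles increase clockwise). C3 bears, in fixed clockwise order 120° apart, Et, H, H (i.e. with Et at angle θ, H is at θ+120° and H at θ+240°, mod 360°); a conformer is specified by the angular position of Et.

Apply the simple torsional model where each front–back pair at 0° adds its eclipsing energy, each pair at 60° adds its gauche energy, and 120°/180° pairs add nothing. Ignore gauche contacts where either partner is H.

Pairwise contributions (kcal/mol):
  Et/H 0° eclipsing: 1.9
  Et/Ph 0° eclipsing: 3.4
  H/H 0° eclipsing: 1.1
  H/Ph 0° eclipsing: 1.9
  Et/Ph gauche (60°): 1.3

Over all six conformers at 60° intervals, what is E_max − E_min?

Et at 0° (eclipsed): H(0°)/Et(0°) eclipsed 1.9; Ph(120°)/H(120°) eclipsed 1.9; H(240°)/H(240°) eclipsed 1.1 → 4.9 kcal/mol.
Et at 60° (staggered): Ph(120°)/Et(60°) gauche 1.3 → 1.3 kcal/mol.
Et at 120° (eclipsed): H(0°)/H(0°) eclipsed 1.1; Ph(120°)/Et(120°) eclipsed 3.4; H(240°)/H(240°) eclipsed 1.1 → 5.6 kcal/mol.
Et at 180° (staggered): Ph(120°)/Et(180°) gauche 1.3 → 1.3 kcal/mol.
Et at 240° (eclipsed): H(0°)/H(0°) eclipsed 1.1; Ph(120°)/H(120°) eclipsed 1.9; H(240°)/Et(240°) eclipsed 1.9 → 4.9 kcal/mol.
Et at 300° (staggered): no non-H gauche contacts → 0.0 kcal/mol.
Max at 120° (5.6 kcal/mol), min at 300° (0.0 kcal/mol); barrier = 5.6 kcal/mol.

5.6 kcal/mol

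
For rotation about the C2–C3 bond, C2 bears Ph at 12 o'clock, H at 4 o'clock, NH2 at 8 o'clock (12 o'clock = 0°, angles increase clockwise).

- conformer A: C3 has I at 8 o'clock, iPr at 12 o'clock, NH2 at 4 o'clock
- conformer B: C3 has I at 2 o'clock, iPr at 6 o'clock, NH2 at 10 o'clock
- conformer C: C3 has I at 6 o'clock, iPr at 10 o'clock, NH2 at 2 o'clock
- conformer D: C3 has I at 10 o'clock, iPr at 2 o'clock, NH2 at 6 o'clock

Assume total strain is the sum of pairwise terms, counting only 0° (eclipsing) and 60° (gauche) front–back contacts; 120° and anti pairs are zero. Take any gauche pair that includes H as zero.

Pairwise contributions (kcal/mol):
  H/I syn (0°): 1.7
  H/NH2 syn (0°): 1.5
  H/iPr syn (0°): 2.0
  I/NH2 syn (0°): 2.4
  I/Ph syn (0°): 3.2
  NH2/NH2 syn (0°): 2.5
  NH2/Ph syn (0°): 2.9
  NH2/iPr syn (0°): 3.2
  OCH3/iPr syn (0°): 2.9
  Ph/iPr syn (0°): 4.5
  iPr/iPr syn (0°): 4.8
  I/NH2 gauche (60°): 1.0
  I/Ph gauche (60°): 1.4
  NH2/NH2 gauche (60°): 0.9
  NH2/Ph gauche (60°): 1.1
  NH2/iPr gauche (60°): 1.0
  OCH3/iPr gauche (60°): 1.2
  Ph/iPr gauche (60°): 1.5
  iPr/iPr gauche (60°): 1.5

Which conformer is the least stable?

A

A (eclipsed): Ph–iPr eclipsed, H–NH2 eclipsed, NH2–I eclipsed; 4.5 + 1.5 + 2.4 = 8.4 kcal/mol.
B (staggered): Ph–I gauche, Ph–NH2 gauche, NH2–iPr gauche, NH2–NH2 gauche; 1.4 + 1.1 + 1.0 + 0.9 = 4.4 kcal/mol.
C (staggered): Ph–iPr gauche, Ph–NH2 gauche, NH2–I gauche, NH2–iPr gauche; 1.5 + 1.1 + 1.0 + 1.0 = 4.6 kcal/mol.
D (staggered): Ph–I gauche, Ph–iPr gauche, NH2–I gauche, NH2–NH2 gauche; 1.4 + 1.5 + 1.0 + 0.9 = 4.8 kcal/mol.
A has the highest total (8.4 kcal/mol).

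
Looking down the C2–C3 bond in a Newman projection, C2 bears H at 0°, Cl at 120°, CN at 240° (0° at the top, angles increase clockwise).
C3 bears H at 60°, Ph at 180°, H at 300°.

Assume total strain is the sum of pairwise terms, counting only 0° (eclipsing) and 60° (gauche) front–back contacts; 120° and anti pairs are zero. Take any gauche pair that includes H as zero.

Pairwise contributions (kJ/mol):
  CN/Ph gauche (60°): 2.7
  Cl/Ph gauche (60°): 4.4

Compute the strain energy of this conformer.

This conformer (staggered): Cl(120°)/Ph(180°) gauche 4.4; CN(240°)/Ph(180°) gauche 2.7 → 7.1 kJ/mol.

7.1 kJ/mol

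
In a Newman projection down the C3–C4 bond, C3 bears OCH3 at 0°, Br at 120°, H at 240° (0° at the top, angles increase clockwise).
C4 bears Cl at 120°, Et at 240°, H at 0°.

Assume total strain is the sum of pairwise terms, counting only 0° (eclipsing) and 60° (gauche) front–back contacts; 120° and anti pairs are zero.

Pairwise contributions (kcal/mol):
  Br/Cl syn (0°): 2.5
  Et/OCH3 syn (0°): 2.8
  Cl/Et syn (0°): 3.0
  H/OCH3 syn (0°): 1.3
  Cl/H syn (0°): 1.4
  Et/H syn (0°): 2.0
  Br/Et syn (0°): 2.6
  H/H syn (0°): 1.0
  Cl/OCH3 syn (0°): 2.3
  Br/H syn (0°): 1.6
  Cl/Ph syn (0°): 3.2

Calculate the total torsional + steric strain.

This conformer (eclipsed): OCH3–H eclipsed, Br–Cl eclipsed, H–Et eclipsed; 1.3 + 2.5 + 2.0 = 5.8 kcal/mol.

5.8 kcal/mol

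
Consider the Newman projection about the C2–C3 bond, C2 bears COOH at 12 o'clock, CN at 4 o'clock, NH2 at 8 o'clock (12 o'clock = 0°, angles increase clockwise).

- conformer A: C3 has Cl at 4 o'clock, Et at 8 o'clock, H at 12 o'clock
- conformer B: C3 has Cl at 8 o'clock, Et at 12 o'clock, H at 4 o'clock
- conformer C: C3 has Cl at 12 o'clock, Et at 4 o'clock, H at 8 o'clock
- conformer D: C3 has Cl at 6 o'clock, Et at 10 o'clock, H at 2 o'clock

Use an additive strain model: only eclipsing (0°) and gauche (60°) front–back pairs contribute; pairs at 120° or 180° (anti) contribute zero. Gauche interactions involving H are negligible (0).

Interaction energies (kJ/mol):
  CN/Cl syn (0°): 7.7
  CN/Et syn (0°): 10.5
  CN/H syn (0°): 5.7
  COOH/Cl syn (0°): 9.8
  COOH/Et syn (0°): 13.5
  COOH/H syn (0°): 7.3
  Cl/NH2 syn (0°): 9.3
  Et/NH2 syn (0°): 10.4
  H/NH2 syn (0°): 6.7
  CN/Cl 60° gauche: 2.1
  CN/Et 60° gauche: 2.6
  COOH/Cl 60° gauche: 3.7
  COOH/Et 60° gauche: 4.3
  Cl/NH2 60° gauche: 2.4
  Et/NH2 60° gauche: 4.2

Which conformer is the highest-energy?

A (eclipsed): COOH–H eclipsed, CN–Cl eclipsed, NH2–Et eclipsed; 7.3 + 7.7 + 10.4 = 25.4 kJ/mol.
B (eclipsed): COOH–Et eclipsed, CN–H eclipsed, NH2–Cl eclipsed; 13.5 + 5.7 + 9.3 = 28.5 kJ/mol.
C (eclipsed): COOH–Cl eclipsed, CN–Et eclipsed, NH2–H eclipsed; 9.8 + 10.5 + 6.7 = 27.0 kJ/mol.
D (staggered): COOH–Et gauche, CN–Cl gauche, NH2–Cl gauche, NH2–Et gauche; 4.3 + 2.1 + 2.4 + 4.2 = 13.0 kJ/mol.
B has the highest total (28.5 kJ/mol).

B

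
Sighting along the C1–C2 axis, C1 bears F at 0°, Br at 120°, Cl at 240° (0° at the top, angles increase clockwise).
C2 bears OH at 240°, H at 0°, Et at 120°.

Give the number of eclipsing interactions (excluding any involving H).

2

Non-H eclipsing pairs: Br(120°)/Et(120°); Cl(240°)/OH(240°) — 2 interactions.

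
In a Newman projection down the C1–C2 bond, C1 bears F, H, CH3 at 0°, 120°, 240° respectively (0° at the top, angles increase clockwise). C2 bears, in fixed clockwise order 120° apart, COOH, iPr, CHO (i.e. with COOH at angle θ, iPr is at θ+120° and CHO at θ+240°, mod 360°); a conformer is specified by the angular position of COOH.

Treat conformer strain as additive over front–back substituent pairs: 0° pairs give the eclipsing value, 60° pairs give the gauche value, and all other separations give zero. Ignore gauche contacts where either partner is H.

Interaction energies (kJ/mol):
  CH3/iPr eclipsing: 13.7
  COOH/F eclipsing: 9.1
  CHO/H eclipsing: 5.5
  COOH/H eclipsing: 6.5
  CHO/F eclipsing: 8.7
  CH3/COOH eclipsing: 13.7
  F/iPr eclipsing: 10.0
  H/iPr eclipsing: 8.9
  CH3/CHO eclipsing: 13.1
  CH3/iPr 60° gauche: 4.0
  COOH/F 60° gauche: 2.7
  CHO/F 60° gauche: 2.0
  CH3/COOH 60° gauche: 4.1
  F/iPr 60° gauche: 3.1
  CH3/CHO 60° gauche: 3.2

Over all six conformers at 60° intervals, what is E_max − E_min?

COOH at 0° (eclipsed): F–COOH eclipsed, H–iPr eclipsed, CH3–CHO eclipsed; 9.1 + 8.9 + 13.1 = 31.1 kJ/mol.
COOH at 60° (staggered): F–COOH gauche, F–CHO gauche, CH3–iPr gauche, CH3–CHO gauche; 2.7 + 2.0 + 4.0 + 3.2 = 11.9 kJ/mol.
COOH at 120° (eclipsed): F–CHO eclipsed, H–COOH eclipsed, CH3–iPr eclipsed; 8.7 + 6.5 + 13.7 = 28.9 kJ/mol.
COOH at 180° (staggered): F–iPr gauche, F–CHO gauche, CH3–COOH gauche, CH3–iPr gauche; 3.1 + 2.0 + 4.1 + 4.0 = 13.2 kJ/mol.
COOH at 240° (eclipsed): F–iPr eclipsed, H–CHO eclipsed, CH3–COOH eclipsed; 10.0 + 5.5 + 13.7 = 29.2 kJ/mol.
COOH at 300° (staggered): F–COOH gauche, F–iPr gauche, CH3–COOH gauche, CH3–CHO gauche; 2.7 + 3.1 + 4.1 + 3.2 = 13.1 kJ/mol.
Max at 0° (31.1 kJ/mol), min at 60° (11.9 kJ/mol); barrier = 19.2 kJ/mol.

19.2 kJ/mol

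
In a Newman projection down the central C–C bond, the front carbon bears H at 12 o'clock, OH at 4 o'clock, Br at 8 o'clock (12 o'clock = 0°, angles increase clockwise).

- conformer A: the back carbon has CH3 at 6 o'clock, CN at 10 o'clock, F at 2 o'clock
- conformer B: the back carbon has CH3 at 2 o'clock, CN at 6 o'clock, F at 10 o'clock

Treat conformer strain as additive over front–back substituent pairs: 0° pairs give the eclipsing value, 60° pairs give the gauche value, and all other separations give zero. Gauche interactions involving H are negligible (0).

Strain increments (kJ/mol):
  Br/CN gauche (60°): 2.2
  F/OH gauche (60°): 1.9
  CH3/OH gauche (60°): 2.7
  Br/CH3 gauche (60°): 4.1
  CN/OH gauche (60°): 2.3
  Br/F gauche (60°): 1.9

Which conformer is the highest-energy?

A (staggered): OH–CH3 gauche, OH–F gauche, Br–CH3 gauche, Br–CN gauche; 2.7 + 1.9 + 4.1 + 2.2 = 10.9 kJ/mol.
B (staggered): OH–CH3 gauche, OH–CN gauche, Br–CN gauche, Br–F gauche; 2.7 + 2.3 + 2.2 + 1.9 = 9.1 kJ/mol.
A has the highest total (10.9 kJ/mol).

A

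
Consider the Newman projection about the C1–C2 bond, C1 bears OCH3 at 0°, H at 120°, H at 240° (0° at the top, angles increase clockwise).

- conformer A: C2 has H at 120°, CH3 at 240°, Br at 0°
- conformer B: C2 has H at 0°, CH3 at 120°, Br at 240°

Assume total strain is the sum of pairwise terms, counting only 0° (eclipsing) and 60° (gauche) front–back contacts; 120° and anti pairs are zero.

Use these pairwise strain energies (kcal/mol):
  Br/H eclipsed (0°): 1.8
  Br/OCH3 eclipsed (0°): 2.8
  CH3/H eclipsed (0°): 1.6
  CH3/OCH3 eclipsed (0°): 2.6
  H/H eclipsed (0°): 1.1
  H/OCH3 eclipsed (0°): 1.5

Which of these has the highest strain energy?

A (eclipsed): OCH3–Br eclipsed, H–H eclipsed, H–CH3 eclipsed; 2.8 + 1.1 + 1.6 = 5.5 kcal/mol.
B (eclipsed): OCH3–H eclipsed, H–CH3 eclipsed, H–Br eclipsed; 1.5 + 1.6 + 1.8 = 4.9 kcal/mol.
A has the highest total (5.5 kcal/mol).

A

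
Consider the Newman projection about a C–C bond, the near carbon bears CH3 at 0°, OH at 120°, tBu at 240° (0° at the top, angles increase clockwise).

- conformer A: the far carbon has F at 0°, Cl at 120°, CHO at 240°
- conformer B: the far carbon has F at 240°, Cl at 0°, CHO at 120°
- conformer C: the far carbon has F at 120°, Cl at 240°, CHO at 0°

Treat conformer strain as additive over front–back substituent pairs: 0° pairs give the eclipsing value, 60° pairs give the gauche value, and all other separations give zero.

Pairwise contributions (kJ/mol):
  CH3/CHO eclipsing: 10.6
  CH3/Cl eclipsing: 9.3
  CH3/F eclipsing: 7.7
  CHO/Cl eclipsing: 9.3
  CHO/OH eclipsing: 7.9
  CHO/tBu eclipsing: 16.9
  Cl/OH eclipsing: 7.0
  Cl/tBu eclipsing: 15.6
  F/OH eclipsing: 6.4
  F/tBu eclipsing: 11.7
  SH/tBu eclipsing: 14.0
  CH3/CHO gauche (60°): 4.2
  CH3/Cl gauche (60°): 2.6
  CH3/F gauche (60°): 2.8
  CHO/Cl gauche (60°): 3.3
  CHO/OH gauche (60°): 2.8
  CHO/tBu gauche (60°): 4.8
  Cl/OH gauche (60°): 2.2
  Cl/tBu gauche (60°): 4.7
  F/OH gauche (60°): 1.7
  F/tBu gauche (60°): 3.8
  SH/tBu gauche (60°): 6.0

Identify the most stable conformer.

B

A (eclipsed): CH3(0°)/F(0°) eclipsed 7.7; OH(120°)/Cl(120°) eclipsed 7.0; tBu(240°)/CHO(240°) eclipsed 16.9 → 31.6 kJ/mol.
B (eclipsed): CH3(0°)/Cl(0°) eclipsed 9.3; OH(120°)/CHO(120°) eclipsed 7.9; tBu(240°)/F(240°) eclipsed 11.7 → 28.9 kJ/mol.
C (eclipsed): CH3(0°)/CHO(0°) eclipsed 10.6; OH(120°)/F(120°) eclipsed 6.4; tBu(240°)/Cl(240°) eclipsed 15.6 → 32.6 kJ/mol.
B has the lowest total (28.9 kJ/mol).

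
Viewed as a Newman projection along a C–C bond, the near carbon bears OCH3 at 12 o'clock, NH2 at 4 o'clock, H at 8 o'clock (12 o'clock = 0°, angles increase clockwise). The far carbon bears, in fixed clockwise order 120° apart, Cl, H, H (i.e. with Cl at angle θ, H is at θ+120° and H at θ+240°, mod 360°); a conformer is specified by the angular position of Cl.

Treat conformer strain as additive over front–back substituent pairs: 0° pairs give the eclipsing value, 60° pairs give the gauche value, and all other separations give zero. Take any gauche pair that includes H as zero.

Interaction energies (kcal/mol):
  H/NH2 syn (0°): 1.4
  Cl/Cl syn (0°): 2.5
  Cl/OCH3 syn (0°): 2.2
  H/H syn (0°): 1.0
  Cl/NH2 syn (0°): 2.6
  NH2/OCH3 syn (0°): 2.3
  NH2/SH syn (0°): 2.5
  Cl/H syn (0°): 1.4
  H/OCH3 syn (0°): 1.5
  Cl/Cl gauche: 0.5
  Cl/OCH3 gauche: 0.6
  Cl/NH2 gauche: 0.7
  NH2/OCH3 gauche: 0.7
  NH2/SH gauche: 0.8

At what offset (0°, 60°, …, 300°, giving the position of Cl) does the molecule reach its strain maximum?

Cl at 0° (eclipsed): OCH3(0°)/Cl(0°) eclipsed 2.2; NH2(120°)/H(120°) eclipsed 1.4; H(240°)/H(240°) eclipsed 1.0 → 4.6 kcal/mol.
Cl at 60° (staggered): OCH3(0°)/Cl(60°) gauche 0.6; NH2(120°)/Cl(60°) gauche 0.7 → 1.3 kcal/mol.
Cl at 120° (eclipsed): OCH3(0°)/H(0°) eclipsed 1.5; NH2(120°)/Cl(120°) eclipsed 2.6; H(240°)/H(240°) eclipsed 1.0 → 5.1 kcal/mol.
Cl at 180° (staggered): NH2(120°)/Cl(180°) gauche 0.7 → 0.7 kcal/mol.
Cl at 240° (eclipsed): OCH3(0°)/H(0°) eclipsed 1.5; NH2(120°)/H(120°) eclipsed 1.4; H(240°)/Cl(240°) eclipsed 1.4 → 4.3 kcal/mol.
Cl at 300° (staggered): OCH3(0°)/Cl(300°) gauche 0.6 → 0.6 kcal/mol.
The maximum (5.1 kcal/mol) occurs with Cl at 120°.

120°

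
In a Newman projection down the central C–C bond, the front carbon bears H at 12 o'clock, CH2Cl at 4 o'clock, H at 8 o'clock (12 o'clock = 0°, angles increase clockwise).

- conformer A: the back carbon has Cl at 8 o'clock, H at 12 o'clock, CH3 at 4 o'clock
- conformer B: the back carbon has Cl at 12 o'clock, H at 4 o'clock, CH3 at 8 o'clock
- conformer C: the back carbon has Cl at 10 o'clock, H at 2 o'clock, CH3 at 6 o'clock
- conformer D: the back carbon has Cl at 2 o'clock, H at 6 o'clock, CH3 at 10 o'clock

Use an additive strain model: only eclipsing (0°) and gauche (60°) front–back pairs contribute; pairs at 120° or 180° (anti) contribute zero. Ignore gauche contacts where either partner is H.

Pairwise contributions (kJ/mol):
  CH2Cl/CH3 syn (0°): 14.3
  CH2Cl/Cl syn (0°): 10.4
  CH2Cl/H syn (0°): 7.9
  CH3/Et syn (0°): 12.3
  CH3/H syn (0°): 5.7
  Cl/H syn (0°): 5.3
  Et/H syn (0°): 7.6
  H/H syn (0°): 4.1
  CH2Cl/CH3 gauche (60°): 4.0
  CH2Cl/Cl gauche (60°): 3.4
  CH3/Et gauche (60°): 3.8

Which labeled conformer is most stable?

A (eclipsed): H–H eclipsed, CH2Cl–CH3 eclipsed, H–Cl eclipsed; 4.1 + 14.3 + 5.3 = 23.7 kJ/mol.
B (eclipsed): H–Cl eclipsed, CH2Cl–H eclipsed, H–CH3 eclipsed; 5.3 + 7.9 + 5.7 = 18.9 kJ/mol.
C (staggered): CH2Cl–CH3 gauche; 4.0 = 4.0 kJ/mol.
D (staggered): CH2Cl–Cl gauche; 3.4 = 3.4 kJ/mol.
D has the lowest total (3.4 kJ/mol).

D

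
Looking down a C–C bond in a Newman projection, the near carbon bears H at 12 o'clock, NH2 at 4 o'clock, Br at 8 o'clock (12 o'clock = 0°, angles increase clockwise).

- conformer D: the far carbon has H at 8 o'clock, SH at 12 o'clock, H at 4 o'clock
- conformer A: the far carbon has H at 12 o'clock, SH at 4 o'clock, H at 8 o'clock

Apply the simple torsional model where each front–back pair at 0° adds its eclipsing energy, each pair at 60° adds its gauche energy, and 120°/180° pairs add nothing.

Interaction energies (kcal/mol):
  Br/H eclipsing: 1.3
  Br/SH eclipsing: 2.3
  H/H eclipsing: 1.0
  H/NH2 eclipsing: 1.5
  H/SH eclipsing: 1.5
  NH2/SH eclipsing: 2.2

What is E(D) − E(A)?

-0.2 kcal/mol

D (eclipsed): H(0°)/SH(0°) eclipsed 1.5; NH2(120°)/H(120°) eclipsed 1.5; Br(240°)/H(240°) eclipsed 1.3 → 4.3 kcal/mol.
A (eclipsed): H(0°)/H(0°) eclipsed 1.0; NH2(120°)/SH(120°) eclipsed 2.2; Br(240°)/H(240°) eclipsed 1.3 → 4.5 kcal/mol.
E(D) − E(A) = 4.3 − 4.5 = -0.2 kcal/mol.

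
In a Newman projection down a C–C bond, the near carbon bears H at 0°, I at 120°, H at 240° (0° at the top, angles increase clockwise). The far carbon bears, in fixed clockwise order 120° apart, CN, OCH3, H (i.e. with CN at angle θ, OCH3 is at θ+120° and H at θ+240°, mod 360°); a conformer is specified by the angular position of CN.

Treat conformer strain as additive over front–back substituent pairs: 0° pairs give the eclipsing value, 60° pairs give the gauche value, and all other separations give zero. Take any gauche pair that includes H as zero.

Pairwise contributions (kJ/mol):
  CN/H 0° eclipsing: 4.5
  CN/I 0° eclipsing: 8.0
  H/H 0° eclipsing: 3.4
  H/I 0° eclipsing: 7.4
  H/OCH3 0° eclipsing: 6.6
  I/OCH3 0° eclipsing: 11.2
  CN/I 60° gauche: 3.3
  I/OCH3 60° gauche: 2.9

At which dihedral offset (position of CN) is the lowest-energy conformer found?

300°

CN at 0° (eclipsed): H(0°)/CN(0°) eclipsed 4.5; I(120°)/OCH3(120°) eclipsed 11.2; H(240°)/H(240°) eclipsed 3.4 → 19.1 kJ/mol.
CN at 60° (staggered): I(120°)/CN(60°) gauche 3.3; I(120°)/OCH3(180°) gauche 2.9 → 6.2 kJ/mol.
CN at 120° (eclipsed): H(0°)/H(0°) eclipsed 3.4; I(120°)/CN(120°) eclipsed 8.0; H(240°)/OCH3(240°) eclipsed 6.6 → 18.0 kJ/mol.
CN at 180° (staggered): I(120°)/CN(180°) gauche 3.3 → 3.3 kJ/mol.
CN at 240° (eclipsed): H(0°)/OCH3(0°) eclipsed 6.6; I(120°)/H(120°) eclipsed 7.4; H(240°)/CN(240°) eclipsed 4.5 → 18.5 kJ/mol.
CN at 300° (staggered): I(120°)/OCH3(60°) gauche 2.9 → 2.9 kJ/mol.
The minimum (2.9 kJ/mol) occurs with CN at 300°.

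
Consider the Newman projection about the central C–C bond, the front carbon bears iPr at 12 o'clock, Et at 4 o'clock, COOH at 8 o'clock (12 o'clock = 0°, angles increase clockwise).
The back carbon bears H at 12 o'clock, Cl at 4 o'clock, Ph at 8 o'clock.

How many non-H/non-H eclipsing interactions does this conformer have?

2

Non-H eclipsing pairs: Et(120°)/Cl(120°); COOH(240°)/Ph(240°) — 2 interactions.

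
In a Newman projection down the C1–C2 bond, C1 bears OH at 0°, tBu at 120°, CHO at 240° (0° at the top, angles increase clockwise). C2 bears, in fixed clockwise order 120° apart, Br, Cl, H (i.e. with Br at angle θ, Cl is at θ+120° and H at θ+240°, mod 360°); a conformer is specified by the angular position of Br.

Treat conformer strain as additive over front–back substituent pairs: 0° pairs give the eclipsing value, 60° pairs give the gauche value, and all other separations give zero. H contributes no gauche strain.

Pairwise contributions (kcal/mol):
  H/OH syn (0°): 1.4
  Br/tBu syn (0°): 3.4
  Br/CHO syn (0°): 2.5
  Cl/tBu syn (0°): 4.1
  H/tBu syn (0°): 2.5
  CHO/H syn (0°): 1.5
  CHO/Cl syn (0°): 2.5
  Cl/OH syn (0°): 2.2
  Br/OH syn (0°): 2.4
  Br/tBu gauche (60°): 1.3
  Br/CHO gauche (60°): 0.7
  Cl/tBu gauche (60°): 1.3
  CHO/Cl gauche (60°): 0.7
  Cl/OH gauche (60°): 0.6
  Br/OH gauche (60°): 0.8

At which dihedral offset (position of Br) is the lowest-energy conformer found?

Br at 0° is eclipsed. OH at 0° is eclipsed with Br at 0° (2.4); tBu at 120° is eclipsed with Cl at 120° (4.1); CHO at 240° is eclipsed with H at 240° (1.5). Total 8.0 kcal/mol.
Br at 60° is staggered. OH at 0° is gauche with Br at 60° (0.8); tBu at 120° is gauche with Br at 60° (1.3); tBu at 120° is gauche with Cl at 180° (1.3); CHO at 240° is gauche with Cl at 180° (0.7). Total 4.1 kcal/mol.
Br at 120° is eclipsed. OH at 0° is eclipsed with H at 0° (1.4); tBu at 120° is eclipsed with Br at 120° (3.4); CHO at 240° is eclipsed with Cl at 240° (2.5). Total 7.3 kcal/mol.
Br at 180° is staggered. OH at 0° is gauche with Cl at 300° (0.6); tBu at 120° is gauche with Br at 180° (1.3); CHO at 240° is gauche with Br at 180° (0.7); CHO at 240° is gauche with Cl at 300° (0.7). Total 3.3 kcal/mol.
Br at 240° is eclipsed. OH at 0° is eclipsed with Cl at 0° (2.2); tBu at 120° is eclipsed with H at 120° (2.5); CHO at 240° is eclipsed with Br at 240° (2.5). Total 7.2 kcal/mol.
Br at 300° is staggered. OH at 0° is gauche with Br at 300° (0.8); OH at 0° is gauche with Cl at 60° (0.6); tBu at 120° is gauche with Cl at 60° (1.3); CHO at 240° is gauche with Br at 300° (0.7). Total 3.4 kcal/mol.
The minimum (3.3 kcal/mol) occurs with Br at 180°.

180°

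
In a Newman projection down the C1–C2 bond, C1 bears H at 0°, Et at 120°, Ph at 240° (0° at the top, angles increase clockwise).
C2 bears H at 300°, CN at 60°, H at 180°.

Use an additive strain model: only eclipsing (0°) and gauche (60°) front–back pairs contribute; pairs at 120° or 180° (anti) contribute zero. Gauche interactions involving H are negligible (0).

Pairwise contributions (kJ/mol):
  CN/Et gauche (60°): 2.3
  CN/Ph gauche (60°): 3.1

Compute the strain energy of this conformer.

2.3 kJ/mol

This conformer (staggered): Et(120°)/CN(60°) gauche 2.3 → 2.3 kJ/mol.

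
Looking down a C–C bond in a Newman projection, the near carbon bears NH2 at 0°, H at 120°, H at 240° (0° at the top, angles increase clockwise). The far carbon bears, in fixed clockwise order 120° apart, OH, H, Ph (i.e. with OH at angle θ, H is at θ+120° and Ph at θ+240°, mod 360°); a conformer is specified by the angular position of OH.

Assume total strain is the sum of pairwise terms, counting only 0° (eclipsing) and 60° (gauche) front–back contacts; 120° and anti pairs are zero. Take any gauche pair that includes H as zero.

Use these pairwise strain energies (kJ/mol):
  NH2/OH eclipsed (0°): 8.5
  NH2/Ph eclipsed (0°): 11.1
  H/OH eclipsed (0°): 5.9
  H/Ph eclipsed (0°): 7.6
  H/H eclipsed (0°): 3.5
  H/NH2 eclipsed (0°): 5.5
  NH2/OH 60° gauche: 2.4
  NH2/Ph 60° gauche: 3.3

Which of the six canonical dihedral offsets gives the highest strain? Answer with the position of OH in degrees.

OH at 0° (eclipsed): NH2–OH eclipsed, H–H eclipsed, H–Ph eclipsed; 8.5 + 3.5 + 7.6 = 19.6 kJ/mol.
OH at 60° (staggered): NH2–OH gauche, NH2–Ph gauche; 2.4 + 3.3 = 5.7 kJ/mol.
OH at 120° (eclipsed): NH2–Ph eclipsed, H–OH eclipsed, H–H eclipsed; 11.1 + 5.9 + 3.5 = 20.5 kJ/mol.
OH at 180° (staggered): NH2–Ph gauche; 3.3 = 3.3 kJ/mol.
OH at 240° (eclipsed): NH2–H eclipsed, H–Ph eclipsed, H–OH eclipsed; 5.5 + 7.6 + 5.9 = 19.0 kJ/mol.
OH at 300° (staggered): NH2–OH gauche; 2.4 = 2.4 kJ/mol.
The maximum (20.5 kJ/mol) occurs with OH at 120°.

120°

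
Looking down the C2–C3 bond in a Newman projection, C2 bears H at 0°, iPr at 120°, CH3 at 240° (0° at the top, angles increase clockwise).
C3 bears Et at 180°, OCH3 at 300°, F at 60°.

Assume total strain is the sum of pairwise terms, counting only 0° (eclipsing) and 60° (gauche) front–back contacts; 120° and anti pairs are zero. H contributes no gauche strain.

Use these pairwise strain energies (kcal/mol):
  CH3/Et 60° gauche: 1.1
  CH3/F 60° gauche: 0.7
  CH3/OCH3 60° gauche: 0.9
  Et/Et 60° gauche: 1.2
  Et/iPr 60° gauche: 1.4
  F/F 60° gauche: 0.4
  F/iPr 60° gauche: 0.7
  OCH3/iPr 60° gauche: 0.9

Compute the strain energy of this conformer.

4.1 kcal/mol

This conformer (staggered): iPr(120°)/Et(180°) gauche 1.4; iPr(120°)/F(60°) gauche 0.7; CH3(240°)/Et(180°) gauche 1.1; CH3(240°)/OCH3(300°) gauche 0.9 → 4.1 kcal/mol.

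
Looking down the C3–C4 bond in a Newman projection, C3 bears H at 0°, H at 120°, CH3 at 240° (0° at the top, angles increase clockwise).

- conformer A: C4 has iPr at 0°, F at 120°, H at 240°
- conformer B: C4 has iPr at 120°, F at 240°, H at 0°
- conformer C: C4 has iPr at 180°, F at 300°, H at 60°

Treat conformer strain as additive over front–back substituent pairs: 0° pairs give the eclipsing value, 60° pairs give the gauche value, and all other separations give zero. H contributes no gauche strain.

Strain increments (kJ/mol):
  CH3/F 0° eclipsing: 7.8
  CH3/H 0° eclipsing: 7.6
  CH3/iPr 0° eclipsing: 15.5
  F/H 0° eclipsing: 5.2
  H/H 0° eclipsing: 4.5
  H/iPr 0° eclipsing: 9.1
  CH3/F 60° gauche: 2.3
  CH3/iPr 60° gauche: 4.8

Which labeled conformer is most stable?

A (eclipsed): H(0°)/iPr(0°) eclipsed 9.1; H(120°)/F(120°) eclipsed 5.2; CH3(240°)/H(240°) eclipsed 7.6 → 21.9 kJ/mol.
B (eclipsed): H(0°)/H(0°) eclipsed 4.5; H(120°)/iPr(120°) eclipsed 9.1; CH3(240°)/F(240°) eclipsed 7.8 → 21.4 kJ/mol.
C (staggered): CH3(240°)/iPr(180°) gauche 4.8; CH3(240°)/F(300°) gauche 2.3 → 7.1 kJ/mol.
C has the lowest total (7.1 kJ/mol).

C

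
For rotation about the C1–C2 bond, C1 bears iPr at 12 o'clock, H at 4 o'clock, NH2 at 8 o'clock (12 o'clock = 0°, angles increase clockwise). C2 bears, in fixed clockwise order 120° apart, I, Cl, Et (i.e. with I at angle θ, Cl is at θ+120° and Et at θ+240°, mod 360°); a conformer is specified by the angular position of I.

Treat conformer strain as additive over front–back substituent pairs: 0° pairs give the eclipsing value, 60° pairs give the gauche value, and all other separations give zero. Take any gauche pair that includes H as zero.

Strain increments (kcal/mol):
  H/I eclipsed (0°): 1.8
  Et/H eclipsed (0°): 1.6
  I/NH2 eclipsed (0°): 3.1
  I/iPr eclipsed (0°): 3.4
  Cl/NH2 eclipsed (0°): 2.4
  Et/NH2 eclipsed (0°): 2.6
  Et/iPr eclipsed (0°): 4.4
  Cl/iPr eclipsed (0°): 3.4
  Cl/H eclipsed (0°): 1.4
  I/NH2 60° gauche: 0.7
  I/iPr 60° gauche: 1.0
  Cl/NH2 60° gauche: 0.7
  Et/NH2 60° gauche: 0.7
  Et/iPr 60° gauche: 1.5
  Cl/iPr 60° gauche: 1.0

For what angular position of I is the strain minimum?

300°

I at 0° (eclipsed): iPr(0°)/I(0°) eclipsed 3.4; H(120°)/Cl(120°) eclipsed 1.4; NH2(240°)/Et(240°) eclipsed 2.6 → 7.4 kcal/mol.
I at 60° (staggered): iPr(0°)/I(60°) gauche 1.0; iPr(0°)/Et(300°) gauche 1.5; NH2(240°)/Cl(180°) gauche 0.7; NH2(240°)/Et(300°) gauche 0.7 → 3.9 kcal/mol.
I at 120° (eclipsed): iPr(0°)/Et(0°) eclipsed 4.4; H(120°)/I(120°) eclipsed 1.8; NH2(240°)/Cl(240°) eclipsed 2.4 → 8.6 kcal/mol.
I at 180° (staggered): iPr(0°)/Cl(300°) gauche 1.0; iPr(0°)/Et(60°) gauche 1.5; NH2(240°)/I(180°) gauche 0.7; NH2(240°)/Cl(300°) gauche 0.7 → 3.9 kcal/mol.
I at 240° (eclipsed): iPr(0°)/Cl(0°) eclipsed 3.4; H(120°)/Et(120°) eclipsed 1.6; NH2(240°)/I(240°) eclipsed 3.1 → 8.1 kcal/mol.
I at 300° (staggered): iPr(0°)/I(300°) gauche 1.0; iPr(0°)/Cl(60°) gauche 1.0; NH2(240°)/I(300°) gauche 0.7; NH2(240°)/Et(180°) gauche 0.7 → 3.4 kcal/mol.
The minimum (3.4 kcal/mol) occurs with I at 300°.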